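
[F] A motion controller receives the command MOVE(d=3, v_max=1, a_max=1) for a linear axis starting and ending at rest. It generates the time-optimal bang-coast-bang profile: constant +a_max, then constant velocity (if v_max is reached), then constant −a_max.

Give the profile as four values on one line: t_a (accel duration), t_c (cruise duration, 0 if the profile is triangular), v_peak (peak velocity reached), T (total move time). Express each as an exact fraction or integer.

v_max²/a_max = 1²/1 = 1
3 ≥ 1 so v_max reached
t_a = 1/1 = 1; v_peak = 1
d_cruise = 3 − 1 = 2; t_c = 2/1 = 2
T = 2·1 + 2 = 4

t_a=1 t_c=2 v_peak=1 T=4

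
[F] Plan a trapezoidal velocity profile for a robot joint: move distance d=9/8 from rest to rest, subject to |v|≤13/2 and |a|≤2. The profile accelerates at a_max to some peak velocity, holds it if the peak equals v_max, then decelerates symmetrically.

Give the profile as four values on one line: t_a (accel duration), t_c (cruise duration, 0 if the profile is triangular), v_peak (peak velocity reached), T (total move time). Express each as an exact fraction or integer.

t_a=3/4 t_c=0 v_peak=3/2 T=3/2

vₘ²/aₘ = (13/2)²/2 = 169/8
9/8 < 169/8 ⇒ no cruise
v_peak = √(9/8·2) = √(9/4) = 3/2
t_a = (3/2)/2 = 3/4; t_c = 0
T = 2·3/4 = 3/2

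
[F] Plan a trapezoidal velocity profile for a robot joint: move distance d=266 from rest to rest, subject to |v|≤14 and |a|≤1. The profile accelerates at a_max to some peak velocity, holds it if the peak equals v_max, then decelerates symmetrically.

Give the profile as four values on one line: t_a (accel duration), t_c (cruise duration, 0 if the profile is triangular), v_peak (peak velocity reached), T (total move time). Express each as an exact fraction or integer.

(v_max)²/a_max = 14²/1 = 196
266 ≥ 196 ⇒ cruise phase
t_a = 14/1 = 14; v_peak = 14
d_cruise = 266 − 196 = 70; t_c = 70/14 = 5
T = 2·14 + 5 = 33

t_a=14 t_c=5 v_peak=14 T=33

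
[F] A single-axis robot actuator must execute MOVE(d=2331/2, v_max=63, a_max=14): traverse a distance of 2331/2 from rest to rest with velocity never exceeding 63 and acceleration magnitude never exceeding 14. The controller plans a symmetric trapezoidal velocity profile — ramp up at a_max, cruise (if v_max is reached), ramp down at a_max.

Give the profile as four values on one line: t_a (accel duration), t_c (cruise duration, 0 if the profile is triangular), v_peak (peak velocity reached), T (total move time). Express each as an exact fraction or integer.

v_max²/a_max = 63²/14 = 567/2
2331/2 ≥ 567/2 so v_max reached
t_a = 63/14 = 9/2; v_peak = 63
d_cruise = 2331/2 − 567/2 = 882; t_c = 882/63 = 14
T = 2·9/2 + 14 = 23

t_a=9/2 t_c=14 v_peak=63 T=23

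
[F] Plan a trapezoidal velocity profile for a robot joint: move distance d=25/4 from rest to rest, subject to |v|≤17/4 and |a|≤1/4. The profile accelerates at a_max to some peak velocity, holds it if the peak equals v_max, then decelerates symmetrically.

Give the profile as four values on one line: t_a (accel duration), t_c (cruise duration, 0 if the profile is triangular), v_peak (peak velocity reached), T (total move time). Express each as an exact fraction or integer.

(v_max)²/a_max = (17/4)²/(1/4) = 289/4
25/4 < 289/4 ⇒ no cruise
v_peak = √(25/4·1/4) = √(25/16) = 5/4
t_a = (5/4)/(1/4) = 5; t_c = 0
T = 2·5 = 10

t_a=5 t_c=0 v_peak=5/4 T=10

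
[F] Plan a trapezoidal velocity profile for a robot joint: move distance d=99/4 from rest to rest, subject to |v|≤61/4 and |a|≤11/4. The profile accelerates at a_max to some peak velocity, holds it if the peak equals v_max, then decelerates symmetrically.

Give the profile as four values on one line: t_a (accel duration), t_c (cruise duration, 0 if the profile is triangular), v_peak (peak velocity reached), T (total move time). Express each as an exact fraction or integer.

t_a=3 t_c=0 v_peak=33/4 T=6

(v_max)²/a_max = (61/4)²/(11/4) = 3721/44
99/4 < 3721/44 → triangular
v_peak = √(99/4·11/4) = √(1089/16) = 33/4
t_a = (33/4)/(11/4) = 3; t_c = 0
T = 2·3 = 6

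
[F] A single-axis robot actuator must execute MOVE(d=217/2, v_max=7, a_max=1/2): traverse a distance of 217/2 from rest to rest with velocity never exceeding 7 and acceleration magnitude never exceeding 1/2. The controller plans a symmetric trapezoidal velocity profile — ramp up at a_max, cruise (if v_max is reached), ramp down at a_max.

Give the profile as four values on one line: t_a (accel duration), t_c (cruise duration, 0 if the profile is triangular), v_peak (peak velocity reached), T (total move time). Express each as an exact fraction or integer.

t_a=14 t_c=3/2 v_peak=7 T=59/2

(v_max)²/a_max = 7²/(1/2) = 98
217/2 ≥ 98 → trapezoidal
t_a = 7/(1/2) = 14; v_peak = 7
d_cruise = 217/2 − 98 = 21/2; t_c = (21/2)/7 = 3/2
T = 2·14 + 3/2 = 59/2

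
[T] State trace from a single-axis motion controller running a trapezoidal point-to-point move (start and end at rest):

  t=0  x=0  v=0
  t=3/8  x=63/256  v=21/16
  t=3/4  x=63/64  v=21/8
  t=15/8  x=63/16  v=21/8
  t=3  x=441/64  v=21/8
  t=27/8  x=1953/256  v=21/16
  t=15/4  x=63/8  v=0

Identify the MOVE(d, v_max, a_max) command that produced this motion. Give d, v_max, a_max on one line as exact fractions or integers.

d=63/8 v_max=21/8 a_max=7/2

final state: t=15/4, x=63/8, v=0 → d = 63/8
a_max = (21/16−0)/(3/8−0) = 7/2
max v = 21/8 over t∈[3/4,3] → v_max = 21/8
check: 21/8·(3/4+9/4) = 63/8 ✓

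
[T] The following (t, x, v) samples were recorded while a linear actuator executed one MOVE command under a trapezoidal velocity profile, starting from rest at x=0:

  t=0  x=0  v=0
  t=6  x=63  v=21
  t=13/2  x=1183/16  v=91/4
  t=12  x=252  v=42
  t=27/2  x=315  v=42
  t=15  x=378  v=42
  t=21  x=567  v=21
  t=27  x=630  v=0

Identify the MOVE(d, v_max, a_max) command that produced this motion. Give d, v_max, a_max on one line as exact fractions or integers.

d=630 v_max=42 a_max=7/2

final state: t=27, x=630, v=0 → d = 630
a_max = (21−0)/(6−0) = 7/2
max v = 42 over t∈[12,15] → v_max = 42
check: 42·(12+3) = 630 ✓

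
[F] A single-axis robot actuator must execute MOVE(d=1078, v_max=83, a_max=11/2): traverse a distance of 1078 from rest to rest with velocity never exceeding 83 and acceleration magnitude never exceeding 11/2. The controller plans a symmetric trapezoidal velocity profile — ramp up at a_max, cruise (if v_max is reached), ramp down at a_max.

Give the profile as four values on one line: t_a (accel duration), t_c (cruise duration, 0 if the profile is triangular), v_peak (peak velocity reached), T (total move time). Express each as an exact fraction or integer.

t_a=14 t_c=0 v_peak=77 T=28

v_max²/a_max = 83²/(11/2) = 13778/11
1078 < 13778/11 → triangular
v_peak = √(1078·11/2) = √5929 = 77
t_a = 77/(11/2) = 14; t_c = 0
T = 2·14 = 28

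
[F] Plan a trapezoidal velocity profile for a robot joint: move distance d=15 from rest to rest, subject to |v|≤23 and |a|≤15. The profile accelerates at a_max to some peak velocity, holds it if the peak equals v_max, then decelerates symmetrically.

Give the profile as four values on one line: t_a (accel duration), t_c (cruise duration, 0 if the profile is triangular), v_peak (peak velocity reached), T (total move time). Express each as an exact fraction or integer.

t_a=1 t_c=0 v_peak=15 T=2

(v_max)²/a_max = 23²/15 = 529/15
15 < 529/15 so t_c = 0
v_peak = √(15·15) = √225 = 15
t_a = 15/15 = 1; t_c = 0
T = 2·1 = 2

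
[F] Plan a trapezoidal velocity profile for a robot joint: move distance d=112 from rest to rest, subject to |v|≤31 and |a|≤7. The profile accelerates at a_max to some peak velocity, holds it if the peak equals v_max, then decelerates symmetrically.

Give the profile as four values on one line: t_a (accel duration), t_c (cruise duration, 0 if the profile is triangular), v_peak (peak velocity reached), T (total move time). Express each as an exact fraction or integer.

t_a=4 t_c=0 v_peak=28 T=8

vₘ²/aₘ = 31²/7 = 961/7
112 < 961/7 → triangular
v_peak = √(112·7) = √784 = 28
t_a = 28/7 = 4; t_c = 0
T = 2·4 = 8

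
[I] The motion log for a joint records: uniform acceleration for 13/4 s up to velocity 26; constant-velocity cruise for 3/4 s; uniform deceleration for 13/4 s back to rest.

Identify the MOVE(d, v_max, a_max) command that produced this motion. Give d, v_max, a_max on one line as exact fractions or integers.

d=104 v_max=26 a_max=8

a_max = 26/(13/4) = 8
d_a = ½·26·13/4 = 169/4; d_c = 26·3/4 = 39/2
d = 2·169/4 + 39/2 = 104
t_c = 3/4 > 0 ⇒ limit active, v_max = 26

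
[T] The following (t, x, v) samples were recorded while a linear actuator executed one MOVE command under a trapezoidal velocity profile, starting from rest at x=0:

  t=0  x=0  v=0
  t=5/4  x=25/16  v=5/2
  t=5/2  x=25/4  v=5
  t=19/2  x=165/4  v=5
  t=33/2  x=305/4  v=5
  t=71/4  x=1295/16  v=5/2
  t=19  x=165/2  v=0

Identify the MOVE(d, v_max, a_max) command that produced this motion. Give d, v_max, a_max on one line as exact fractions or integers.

d=165/2 v_max=5 a_max=2

final state: t=19, x=165/2, v=0 → d = 165/2
a_max = (5/2−0)/(5/4−0) = 2
max v = 5 over t∈[5/2,33/2] → v_max = 5
check: 5·(5/2+14) = 165/2 ✓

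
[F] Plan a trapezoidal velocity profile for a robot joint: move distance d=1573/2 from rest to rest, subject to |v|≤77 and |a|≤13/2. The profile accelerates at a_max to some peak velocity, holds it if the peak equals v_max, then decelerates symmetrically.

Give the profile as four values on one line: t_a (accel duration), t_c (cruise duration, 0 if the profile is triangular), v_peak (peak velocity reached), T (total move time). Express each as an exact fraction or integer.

t_a=11 t_c=0 v_peak=143/2 T=22

vₘ²/aₘ = 77²/(13/2) = 11858/13
1573/2 < 11858/13 → triangular
v_peak = √(1573/2·13/2) = √(20449/4) = 143/2
t_a = (143/2)/(13/2) = 11; t_c = 0
T = 2·11 = 22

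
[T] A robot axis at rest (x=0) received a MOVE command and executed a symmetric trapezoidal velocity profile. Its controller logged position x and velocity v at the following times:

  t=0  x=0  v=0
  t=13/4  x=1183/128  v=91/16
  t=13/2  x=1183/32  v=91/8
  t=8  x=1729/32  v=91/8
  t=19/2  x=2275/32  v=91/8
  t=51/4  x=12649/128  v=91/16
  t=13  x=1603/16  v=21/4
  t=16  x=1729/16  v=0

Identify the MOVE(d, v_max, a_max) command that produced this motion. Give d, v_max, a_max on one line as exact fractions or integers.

final state: t=16, x=1729/16, v=0 → d = 1729/16
a_max = (91/16−0)/(13/4−0) = 7/4
max v = 91/8 over t∈[13/2,19/2] → v_max = 91/8
check: 91/8·(13/2+3) = 1729/16 ✓

d=1729/16 v_max=91/8 a_max=7/4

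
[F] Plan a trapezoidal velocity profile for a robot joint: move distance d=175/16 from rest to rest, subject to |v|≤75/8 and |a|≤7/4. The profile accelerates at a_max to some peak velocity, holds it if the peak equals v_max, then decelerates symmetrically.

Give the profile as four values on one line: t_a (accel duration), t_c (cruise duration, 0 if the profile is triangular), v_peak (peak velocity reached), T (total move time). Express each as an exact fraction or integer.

t_a=5/2 t_c=0 v_peak=35/8 T=5

vₘ²/aₘ = (75/8)²/(7/4) = 5625/112
175/16 < 5625/112 → triangular
v_peak = √(175/16·7/4) = √(1225/64) = 35/8
t_a = (35/8)/(7/4) = 5/2; t_c = 0
T = 2·5/2 = 5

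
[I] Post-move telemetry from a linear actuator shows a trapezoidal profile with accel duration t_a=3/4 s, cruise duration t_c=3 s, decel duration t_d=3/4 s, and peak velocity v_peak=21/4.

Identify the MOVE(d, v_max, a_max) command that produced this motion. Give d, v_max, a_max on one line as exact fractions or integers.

a_max = (21/4)/(3/4) = 7
d_a = ½·21/4·3/4 = 63/32; d_c = 21/4·3 = 63/4
d = 2·63/32 + 63/4 = 315/16
t_c = 3 > 0 so v_max = 21/4

d=315/16 v_max=21/4 a_max=7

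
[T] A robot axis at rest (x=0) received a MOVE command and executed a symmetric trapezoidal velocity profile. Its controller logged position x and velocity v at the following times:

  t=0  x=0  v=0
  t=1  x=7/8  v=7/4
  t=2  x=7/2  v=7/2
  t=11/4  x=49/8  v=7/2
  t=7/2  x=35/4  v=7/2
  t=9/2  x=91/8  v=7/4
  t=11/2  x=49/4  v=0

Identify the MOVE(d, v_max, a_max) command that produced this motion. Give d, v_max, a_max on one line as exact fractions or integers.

final state: t=11/2, x=49/4, v=0 → d = 49/4
a_max = (7/4−0)/(1−0) = 7/4
max v = 7/2 over t∈[2,7/2] → v_max = 7/2
check: 7/2·(2+3/2) = 49/4 ✓

d=49/4 v_max=7/2 a_max=7/4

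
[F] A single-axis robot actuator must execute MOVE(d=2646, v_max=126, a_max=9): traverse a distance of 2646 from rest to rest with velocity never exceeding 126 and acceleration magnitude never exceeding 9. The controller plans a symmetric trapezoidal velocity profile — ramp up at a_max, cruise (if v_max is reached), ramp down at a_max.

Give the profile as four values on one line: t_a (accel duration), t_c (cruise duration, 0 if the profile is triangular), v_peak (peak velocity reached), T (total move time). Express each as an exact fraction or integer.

t_a=14 t_c=7 v_peak=126 T=35

vₘ²/aₘ = 126²/9 = 1764
2646 ≥ 1764 → trapezoidal
t_a = 126/9 = 14; v_peak = 126
d_cruise = 2646 − 1764 = 882; t_c = 882/126 = 7
T = 2·14 + 7 = 35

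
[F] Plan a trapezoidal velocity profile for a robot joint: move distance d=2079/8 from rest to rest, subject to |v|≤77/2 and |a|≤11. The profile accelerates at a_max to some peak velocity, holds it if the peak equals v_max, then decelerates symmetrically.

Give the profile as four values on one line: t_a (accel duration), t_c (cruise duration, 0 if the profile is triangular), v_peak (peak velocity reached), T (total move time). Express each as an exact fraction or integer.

t_a=7/2 t_c=13/4 v_peak=77/2 T=41/4

v_max²/a_max = (77/2)²/11 = 539/4
2079/8 ≥ 539/4 → trapezoidal
t_a = (77/2)/11 = 7/2; v_peak = 77/2
d_cruise = 2079/8 − 539/4 = 1001/8; t_c = (1001/8)/(77/2) = 13/4
T = 2·7/2 + 13/4 = 41/4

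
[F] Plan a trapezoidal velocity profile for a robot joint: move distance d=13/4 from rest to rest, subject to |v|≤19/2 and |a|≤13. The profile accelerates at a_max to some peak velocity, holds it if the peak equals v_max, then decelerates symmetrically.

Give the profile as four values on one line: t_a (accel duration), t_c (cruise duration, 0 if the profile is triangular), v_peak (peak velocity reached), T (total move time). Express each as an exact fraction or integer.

t_a=1/2 t_c=0 v_peak=13/2 T=1

vₘ²/aₘ = (19/2)²/13 = 361/52
13/4 < 361/52 so t_c = 0
v_peak = √(13/4·13) = √(169/4) = 13/2
t_a = (13/2)/13 = 1/2; t_c = 0
T = 2·1/2 = 1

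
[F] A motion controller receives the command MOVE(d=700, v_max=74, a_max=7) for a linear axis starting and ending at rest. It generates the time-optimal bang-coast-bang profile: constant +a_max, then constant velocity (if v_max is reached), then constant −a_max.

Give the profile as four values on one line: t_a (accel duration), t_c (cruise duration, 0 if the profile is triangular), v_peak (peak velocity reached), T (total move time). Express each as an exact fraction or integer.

v_max²/a_max = 74²/7 = 5476/7
700 < 5476/7 so t_c = 0
v_peak = √(700·7) = √4900 = 70
t_a = 70/7 = 10; t_c = 0
T = 2·10 = 20

t_a=10 t_c=0 v_peak=70 T=20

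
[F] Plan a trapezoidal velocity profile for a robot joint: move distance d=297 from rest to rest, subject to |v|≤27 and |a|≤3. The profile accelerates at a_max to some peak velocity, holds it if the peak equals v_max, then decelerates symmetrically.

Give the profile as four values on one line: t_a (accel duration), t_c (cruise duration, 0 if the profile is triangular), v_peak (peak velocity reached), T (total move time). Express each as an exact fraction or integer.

t_a=9 t_c=2 v_peak=27 T=20

vₘ²/aₘ = 27²/3 = 243
297 ≥ 243 → trapezoidal
t_a = 27/3 = 9; v_peak = 27
d_cruise = 297 − 243 = 54; t_c = 54/27 = 2
T = 2·9 + 2 = 20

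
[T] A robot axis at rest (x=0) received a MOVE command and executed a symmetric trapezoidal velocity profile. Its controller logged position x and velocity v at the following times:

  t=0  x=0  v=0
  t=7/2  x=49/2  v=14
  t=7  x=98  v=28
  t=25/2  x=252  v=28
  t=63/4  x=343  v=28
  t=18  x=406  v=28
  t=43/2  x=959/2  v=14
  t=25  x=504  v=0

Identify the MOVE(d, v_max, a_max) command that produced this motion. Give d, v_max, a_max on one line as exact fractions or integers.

final state: t=25, x=504, v=0 → d = 504
a_max = (14−0)/(7/2−0) = 4
max v = 28 over t∈[7,18] → v_max = 28
check: 28·(7+11) = 504 ✓

d=504 v_max=28 a_max=4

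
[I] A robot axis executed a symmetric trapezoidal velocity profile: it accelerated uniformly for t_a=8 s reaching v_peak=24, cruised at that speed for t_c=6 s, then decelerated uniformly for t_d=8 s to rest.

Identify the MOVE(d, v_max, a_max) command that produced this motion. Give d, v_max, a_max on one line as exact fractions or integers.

a_max = 24/8 = 3
d_a = ½·24·8 = 96; d_c = 24·6 = 144
d = 2·96 + 144 = 336
t_c = 6 > 0 ⇒ limit active, v_max = 24

d=336 v_max=24 a_max=3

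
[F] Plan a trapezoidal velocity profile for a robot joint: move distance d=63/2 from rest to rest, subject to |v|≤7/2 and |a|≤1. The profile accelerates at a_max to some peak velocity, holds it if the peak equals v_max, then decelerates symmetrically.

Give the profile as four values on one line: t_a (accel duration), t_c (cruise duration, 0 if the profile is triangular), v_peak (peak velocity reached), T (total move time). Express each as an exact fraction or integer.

vₘ²/aₘ = (7/2)²/1 = 49/4
63/2 ≥ 49/4 → trapezoidal
t_a = (7/2)/1 = 7/2; v_peak = 7/2
d_cruise = 63/2 − 49/4 = 77/4; t_c = (77/4)/(7/2) = 11/2
T = 2·7/2 + 11/2 = 25/2

t_a=7/2 t_c=11/2 v_peak=7/2 T=25/2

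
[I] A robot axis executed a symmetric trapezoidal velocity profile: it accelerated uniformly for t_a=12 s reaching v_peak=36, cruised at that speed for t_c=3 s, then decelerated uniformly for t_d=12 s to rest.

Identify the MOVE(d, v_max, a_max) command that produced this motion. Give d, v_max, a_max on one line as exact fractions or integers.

a_max = 36/12 = 3
d_a = ½·36·12 = 216; d_c = 36·3 = 108
d = 2·216 + 108 = 540
t_c = 3 > 0 → v_max = v_peak = 36

d=540 v_max=36 a_max=3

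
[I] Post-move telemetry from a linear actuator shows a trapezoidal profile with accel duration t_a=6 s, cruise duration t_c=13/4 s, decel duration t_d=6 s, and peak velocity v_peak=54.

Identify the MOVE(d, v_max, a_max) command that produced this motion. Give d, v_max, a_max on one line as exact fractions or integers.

a_max = 54/6 = 9
d_a = ½·54·6 = 162; d_c = 54·13/4 = 351/2
d = 2·162 + 351/2 = 999/2
t_c = 13/4 > 0 so v_max = 54

d=999/2 v_max=54 a_max=9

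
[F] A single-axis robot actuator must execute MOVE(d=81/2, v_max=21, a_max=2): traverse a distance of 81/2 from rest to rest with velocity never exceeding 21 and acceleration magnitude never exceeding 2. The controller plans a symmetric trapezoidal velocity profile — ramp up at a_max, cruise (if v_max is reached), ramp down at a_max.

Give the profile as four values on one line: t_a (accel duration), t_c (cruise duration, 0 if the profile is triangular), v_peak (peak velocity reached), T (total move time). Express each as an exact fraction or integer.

v_max²/a_max = 21²/2 = 441/2
81/2 < 441/2 → triangular
v_peak = √(81/2·2) = √81 = 9
t_a = 9/2; t_c = 0
T = 2·9/2 = 9

t_a=9/2 t_c=0 v_peak=9 T=9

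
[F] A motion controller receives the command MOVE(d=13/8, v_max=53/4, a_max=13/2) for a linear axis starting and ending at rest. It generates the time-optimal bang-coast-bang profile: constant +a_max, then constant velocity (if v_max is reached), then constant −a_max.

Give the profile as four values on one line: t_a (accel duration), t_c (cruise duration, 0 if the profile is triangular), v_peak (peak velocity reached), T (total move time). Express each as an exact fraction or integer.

t_a=1/2 t_c=0 v_peak=13/4 T=1

v_max²/a_max = (53/4)²/(13/2) = 2809/104
13/8 < 2809/104 ⇒ no cruise
v_peak = √(13/8·13/2) = √(169/16) = 13/4
t_a = (13/4)/(13/2) = 1/2; t_c = 0
T = 2·1/2 = 1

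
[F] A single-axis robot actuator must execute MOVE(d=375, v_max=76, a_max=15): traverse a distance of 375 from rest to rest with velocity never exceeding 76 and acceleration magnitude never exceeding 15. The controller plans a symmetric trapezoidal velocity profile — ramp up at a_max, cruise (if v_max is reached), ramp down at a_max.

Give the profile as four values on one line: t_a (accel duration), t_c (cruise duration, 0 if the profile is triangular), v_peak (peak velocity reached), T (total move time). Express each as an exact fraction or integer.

vₘ²/aₘ = 76²/15 = 5776/15
375 < 5776/15 ⇒ no cruise
v_peak = √(375·15) = √5625 = 75
t_a = 75/15 = 5; t_c = 0
T = 2·5 = 10

t_a=5 t_c=0 v_peak=75 T=10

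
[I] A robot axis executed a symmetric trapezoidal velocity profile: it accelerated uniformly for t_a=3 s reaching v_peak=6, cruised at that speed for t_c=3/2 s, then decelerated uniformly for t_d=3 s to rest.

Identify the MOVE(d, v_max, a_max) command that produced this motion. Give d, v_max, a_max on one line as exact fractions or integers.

d=27 v_max=6 a_max=2

a_max = 6/3 = 2
d_a = ½·6·3 = 9; d_c = 6·3/2 = 9
d = 2·9 + 9 = 27
t_c = 3/2 > 0 so v_max = 6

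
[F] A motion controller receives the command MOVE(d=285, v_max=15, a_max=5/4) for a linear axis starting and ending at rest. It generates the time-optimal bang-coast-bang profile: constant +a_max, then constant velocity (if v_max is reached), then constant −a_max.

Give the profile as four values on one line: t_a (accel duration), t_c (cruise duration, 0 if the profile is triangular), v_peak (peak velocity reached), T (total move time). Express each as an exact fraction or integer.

t_a=12 t_c=7 v_peak=15 T=31

vₘ²/aₘ = 15²/(5/4) = 180
285 ≥ 180 ⇒ cruise phase
t_a = 15/(5/4) = 12; v_peak = 15
d_cruise = 285 − 180 = 105; t_c = 105/15 = 7
T = 2·12 + 7 = 31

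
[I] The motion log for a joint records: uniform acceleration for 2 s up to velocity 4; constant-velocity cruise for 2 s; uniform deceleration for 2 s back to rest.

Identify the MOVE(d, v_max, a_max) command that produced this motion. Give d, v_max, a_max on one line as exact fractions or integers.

d=16 v_max=4 a_max=2

a_max = 4/2 = 2
d_a = ½·4·2 = 4; d_c = 4·2 = 8
d = 2·4 + 8 = 16
t_c = 2 > 0 ⇒ limit active, v_max = 4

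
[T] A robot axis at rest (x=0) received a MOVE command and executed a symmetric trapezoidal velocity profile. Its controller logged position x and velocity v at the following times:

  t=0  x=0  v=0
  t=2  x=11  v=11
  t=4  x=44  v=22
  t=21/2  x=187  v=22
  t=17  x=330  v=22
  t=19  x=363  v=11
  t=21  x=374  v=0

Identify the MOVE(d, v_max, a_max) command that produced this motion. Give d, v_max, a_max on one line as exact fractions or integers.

d=374 v_max=22 a_max=11/2

final state: t=21, x=374, v=0 → d = 374
a_max = (11−0)/(2−0) = 11/2
max v = 22 over t∈[4,17] → v_max = 22
check: 22·(4+13) = 374 ✓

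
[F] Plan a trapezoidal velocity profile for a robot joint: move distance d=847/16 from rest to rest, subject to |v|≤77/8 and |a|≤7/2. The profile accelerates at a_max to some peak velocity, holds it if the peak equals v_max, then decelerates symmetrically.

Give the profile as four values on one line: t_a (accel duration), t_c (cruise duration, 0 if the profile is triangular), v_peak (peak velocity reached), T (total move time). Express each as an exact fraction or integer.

t_a=11/4 t_c=11/4 v_peak=77/8 T=33/4

v_max²/a_max = (77/8)²/(7/2) = 847/32
847/16 ≥ 847/32 ⇒ cruise phase
t_a = (77/8)/(7/2) = 11/4; v_peak = 77/8
d_cruise = 847/16 − 847/32 = 847/32; t_c = (847/32)/(77/8) = 11/4
T = 2·11/4 + 11/4 = 33/4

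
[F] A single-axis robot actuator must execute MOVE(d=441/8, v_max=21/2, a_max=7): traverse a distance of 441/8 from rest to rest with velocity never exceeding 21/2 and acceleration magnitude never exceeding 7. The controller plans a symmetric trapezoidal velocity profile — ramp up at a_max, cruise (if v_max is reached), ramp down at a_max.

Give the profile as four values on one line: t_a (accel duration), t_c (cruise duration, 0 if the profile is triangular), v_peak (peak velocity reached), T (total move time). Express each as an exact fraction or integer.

t_a=3/2 t_c=15/4 v_peak=21/2 T=27/4

vₘ²/aₘ = (21/2)²/7 = 63/4
441/8 ≥ 63/4 so v_max reached
t_a = (21/2)/7 = 3/2; v_peak = 21/2
d_cruise = 441/8 − 63/4 = 315/8; t_c = (315/8)/(21/2) = 15/4
T = 2·3/2 + 15/4 = 27/4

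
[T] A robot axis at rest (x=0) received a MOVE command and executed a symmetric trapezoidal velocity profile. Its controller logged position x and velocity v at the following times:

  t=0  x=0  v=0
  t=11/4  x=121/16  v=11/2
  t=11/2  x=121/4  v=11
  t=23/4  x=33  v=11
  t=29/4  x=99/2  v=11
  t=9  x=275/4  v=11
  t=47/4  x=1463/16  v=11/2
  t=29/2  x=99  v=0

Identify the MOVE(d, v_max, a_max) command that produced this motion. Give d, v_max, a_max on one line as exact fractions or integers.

final state: t=29/2, x=99, v=0 → d = 99
a_max = (11/2−0)/(11/4−0) = 2
max v = 11 over t∈[11/2,9] → v_max = 11
check: 11·(11/2+7/2) = 99 ✓

d=99 v_max=11 a_max=2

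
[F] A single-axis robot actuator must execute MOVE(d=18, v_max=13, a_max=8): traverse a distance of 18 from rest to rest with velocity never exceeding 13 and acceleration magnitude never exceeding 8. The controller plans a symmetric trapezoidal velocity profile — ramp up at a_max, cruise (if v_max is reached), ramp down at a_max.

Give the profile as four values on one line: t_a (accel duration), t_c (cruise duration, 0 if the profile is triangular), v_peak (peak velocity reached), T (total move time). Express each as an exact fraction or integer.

(v_max)²/a_max = 13²/8 = 169/8
18 < 169/8 → triangular
v_peak = √(18·8) = √144 = 12
t_a = 12/8 = 3/2; t_c = 0
T = 2·3/2 = 3

t_a=3/2 t_c=0 v_peak=12 T=3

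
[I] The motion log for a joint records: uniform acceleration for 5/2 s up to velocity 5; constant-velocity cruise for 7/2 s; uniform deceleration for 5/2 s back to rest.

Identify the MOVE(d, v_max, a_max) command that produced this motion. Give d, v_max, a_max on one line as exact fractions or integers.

d=30 v_max=5 a_max=2

a_max = 5/(5/2) = 2
d_a = ½·5·5/2 = 25/4; d_c = 5·7/2 = 35/2
d = 2·25/4 + 35/2 = 30
t_c = 7/2 > 0 → v_max = v_peak = 5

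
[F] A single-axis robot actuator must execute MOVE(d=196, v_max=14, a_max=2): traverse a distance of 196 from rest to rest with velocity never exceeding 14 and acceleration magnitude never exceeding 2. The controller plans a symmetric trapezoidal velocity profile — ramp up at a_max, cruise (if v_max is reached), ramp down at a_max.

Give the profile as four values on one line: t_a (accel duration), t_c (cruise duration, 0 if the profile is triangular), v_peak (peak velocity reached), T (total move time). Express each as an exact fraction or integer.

t_a=7 t_c=7 v_peak=14 T=21

(v_max)²/a_max = 14²/2 = 98
196 ≥ 98 → trapezoidal
t_a = 14/2 = 7; v_peak = 14
d_cruise = 196 − 98 = 98; t_c = 98/14 = 7
T = 2·7 + 7 = 21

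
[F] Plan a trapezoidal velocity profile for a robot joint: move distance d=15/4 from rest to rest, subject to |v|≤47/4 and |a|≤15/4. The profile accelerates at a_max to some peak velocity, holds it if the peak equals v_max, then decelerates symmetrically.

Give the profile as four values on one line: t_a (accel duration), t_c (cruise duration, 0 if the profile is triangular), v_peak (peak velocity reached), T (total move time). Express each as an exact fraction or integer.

t_a=1 t_c=0 v_peak=15/4 T=2

vₘ²/aₘ = (47/4)²/(15/4) = 2209/60
15/4 < 2209/60 so t_c = 0
v_peak = √(15/4·15/4) = √(225/16) = 15/4
t_a = (15/4)/(15/4) = 1; t_c = 0
T = 2·1 = 2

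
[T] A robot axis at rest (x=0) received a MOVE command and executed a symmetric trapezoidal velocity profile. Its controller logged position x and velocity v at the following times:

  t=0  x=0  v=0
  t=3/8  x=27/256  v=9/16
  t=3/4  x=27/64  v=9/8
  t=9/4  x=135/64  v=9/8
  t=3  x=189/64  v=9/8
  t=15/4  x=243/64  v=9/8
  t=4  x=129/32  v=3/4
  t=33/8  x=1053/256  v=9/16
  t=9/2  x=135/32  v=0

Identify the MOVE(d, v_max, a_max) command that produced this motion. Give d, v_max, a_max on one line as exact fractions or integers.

d=135/32 v_max=9/8 a_max=3/2

final state: t=9/2, x=135/32, v=0 → d = 135/32
a_max = (9/16−0)/(3/8−0) = 3/2
max v = 9/8 over t∈[3/4,15/4] → v_max = 9/8
check: 9/8·(3/4+3) = 135/32 ✓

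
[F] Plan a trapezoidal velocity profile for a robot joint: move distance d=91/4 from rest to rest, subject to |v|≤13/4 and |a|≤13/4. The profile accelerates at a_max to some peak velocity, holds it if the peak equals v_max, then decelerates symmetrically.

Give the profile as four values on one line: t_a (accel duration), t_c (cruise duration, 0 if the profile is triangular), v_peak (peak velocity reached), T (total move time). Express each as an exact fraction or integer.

t_a=1 t_c=6 v_peak=13/4 T=8

vₘ²/aₘ = (13/4)²/(13/4) = 13/4
91/4 ≥ 13/4 so v_max reached
t_a = (13/4)/(13/4) = 1; v_peak = 13/4
d_cruise = 91/4 − 13/4 = 39/2; t_c = (39/2)/(13/4) = 6
T = 2·1 + 6 = 8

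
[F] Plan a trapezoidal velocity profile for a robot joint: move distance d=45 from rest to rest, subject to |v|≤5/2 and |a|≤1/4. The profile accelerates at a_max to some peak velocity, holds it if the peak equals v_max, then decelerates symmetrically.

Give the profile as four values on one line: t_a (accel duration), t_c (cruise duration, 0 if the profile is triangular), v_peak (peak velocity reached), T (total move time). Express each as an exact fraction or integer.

v_max²/a_max = (5/2)²/(1/4) = 25
45 ≥ 25 → trapezoidal
t_a = (5/2)/(1/4) = 10; v_peak = 5/2
d_cruise = 45 − 25 = 20; t_c = 20/(5/2) = 8
T = 2·10 + 8 = 28

t_a=10 t_c=8 v_peak=5/2 T=28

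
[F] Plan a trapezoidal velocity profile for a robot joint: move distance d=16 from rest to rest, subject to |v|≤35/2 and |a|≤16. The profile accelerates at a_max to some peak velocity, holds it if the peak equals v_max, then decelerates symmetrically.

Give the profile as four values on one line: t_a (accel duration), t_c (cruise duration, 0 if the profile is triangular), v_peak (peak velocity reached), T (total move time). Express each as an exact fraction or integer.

t_a=1 t_c=0 v_peak=16 T=2

(v_max)²/a_max = (35/2)²/16 = 1225/64
16 < 1225/64 → triangular
v_peak = √(16·16) = √256 = 16
t_a = 16/16 = 1; t_c = 0
T = 2·1 = 2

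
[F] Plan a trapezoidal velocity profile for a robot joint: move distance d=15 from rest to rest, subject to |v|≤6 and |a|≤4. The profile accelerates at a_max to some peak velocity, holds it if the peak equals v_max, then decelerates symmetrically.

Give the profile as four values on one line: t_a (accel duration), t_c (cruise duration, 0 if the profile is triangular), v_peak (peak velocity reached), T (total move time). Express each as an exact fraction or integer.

t_a=3/2 t_c=1 v_peak=6 T=4

(v_max)²/a_max = 6²/4 = 9
15 ≥ 9 → trapezoidal
t_a = 6/4 = 3/2; v_peak = 6
d_cruise = 15 − 9 = 6; t_c = 6/6 = 1
T = 2·3/2 + 1 = 4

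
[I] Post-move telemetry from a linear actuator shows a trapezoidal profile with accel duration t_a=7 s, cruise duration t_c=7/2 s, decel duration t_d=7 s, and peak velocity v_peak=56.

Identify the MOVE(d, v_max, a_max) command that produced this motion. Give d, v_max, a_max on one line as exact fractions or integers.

a_max = 56/7 = 8
d_a = ½·56·7 = 196; d_c = 56·7/2 = 196
d = 2·196 + 196 = 588
t_c = 7/2 > 0 ⇒ limit active, v_max = 56

d=588 v_max=56 a_max=8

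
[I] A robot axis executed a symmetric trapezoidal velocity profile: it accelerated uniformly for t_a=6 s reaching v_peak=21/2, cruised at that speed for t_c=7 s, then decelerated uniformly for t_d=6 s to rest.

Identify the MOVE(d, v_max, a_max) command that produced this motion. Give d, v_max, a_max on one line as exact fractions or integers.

a_max = (21/2)/6 = 7/4
d_a = ½·21/2·6 = 63/2; d_c = 21/2·7 = 147/2
d = 2·63/2 + 147/2 = 273/2
t_c = 7 > 0 → v_max = v_peak = 21/2

d=273/2 v_max=21/2 a_max=7/4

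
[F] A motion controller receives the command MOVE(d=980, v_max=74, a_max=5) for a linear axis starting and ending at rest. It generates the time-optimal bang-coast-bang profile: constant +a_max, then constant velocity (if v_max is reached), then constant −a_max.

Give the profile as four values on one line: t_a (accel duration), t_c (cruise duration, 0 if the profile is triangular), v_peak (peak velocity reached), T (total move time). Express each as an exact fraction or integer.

v_max²/a_max = 74²/5 = 5476/5
980 < 5476/5 → triangular
v_peak = √(980·5) = √4900 = 70
t_a = 70/5 = 14; t_c = 0
T = 2·14 = 28

t_a=14 t_c=0 v_peak=70 T=28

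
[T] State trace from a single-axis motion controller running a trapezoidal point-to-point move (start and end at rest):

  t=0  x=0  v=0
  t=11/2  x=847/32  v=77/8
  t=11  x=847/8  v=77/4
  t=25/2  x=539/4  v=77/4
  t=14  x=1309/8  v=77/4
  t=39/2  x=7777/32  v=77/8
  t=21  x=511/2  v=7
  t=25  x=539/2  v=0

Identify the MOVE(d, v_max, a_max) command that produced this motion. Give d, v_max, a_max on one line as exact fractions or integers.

final state: t=25, x=539/2, v=0 → d = 539/2
a_max = (77/8−0)/(11/2−0) = 7/4
max v = 77/4 over t∈[11,14] → v_max = 77/4
check: 77/4·(11+3) = 539/2 ✓

d=539/2 v_max=77/4 a_max=7/4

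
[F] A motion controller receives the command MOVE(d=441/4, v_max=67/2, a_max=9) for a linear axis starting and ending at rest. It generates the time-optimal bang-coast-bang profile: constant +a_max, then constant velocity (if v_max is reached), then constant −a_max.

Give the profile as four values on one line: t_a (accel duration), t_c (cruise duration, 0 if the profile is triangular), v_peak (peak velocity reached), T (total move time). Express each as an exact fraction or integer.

v_max²/a_max = (67/2)²/9 = 4489/36
441/4 < 4489/36 ⇒ no cruise
v_peak = √(441/4·9) = √(3969/4) = 63/2
t_a = (63/2)/9 = 7/2; t_c = 0
T = 2·7/2 = 7

t_a=7/2 t_c=0 v_peak=63/2 T=7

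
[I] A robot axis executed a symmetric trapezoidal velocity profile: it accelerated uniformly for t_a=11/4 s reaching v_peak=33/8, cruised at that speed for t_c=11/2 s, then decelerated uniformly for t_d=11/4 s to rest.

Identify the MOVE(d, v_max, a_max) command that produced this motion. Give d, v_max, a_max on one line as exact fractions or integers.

d=1089/32 v_max=33/8 a_max=3/2

a_max = (33/8)/(11/4) = 3/2
d_a = ½·33/8·11/4 = 363/64; d_c = 33/8·11/2 = 363/16
d = 2·363/64 + 363/16 = 1089/32
t_c = 11/2 > 0 → v_max = v_peak = 33/8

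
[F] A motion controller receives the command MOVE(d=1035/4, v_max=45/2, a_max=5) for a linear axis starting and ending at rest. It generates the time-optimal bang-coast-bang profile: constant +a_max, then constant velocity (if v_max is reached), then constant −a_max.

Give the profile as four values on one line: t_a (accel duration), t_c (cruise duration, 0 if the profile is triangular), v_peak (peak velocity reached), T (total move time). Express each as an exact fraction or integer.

v_max²/a_max = (45/2)²/5 = 405/4
1035/4 ≥ 405/4 → trapezoidal
t_a = (45/2)/5 = 9/2; v_peak = 45/2
d_cruise = 1035/4 − 405/4 = 315/2; t_c = (315/2)/(45/2) = 7
T = 2·9/2 + 7 = 16

t_a=9/2 t_c=7 v_peak=45/2 T=16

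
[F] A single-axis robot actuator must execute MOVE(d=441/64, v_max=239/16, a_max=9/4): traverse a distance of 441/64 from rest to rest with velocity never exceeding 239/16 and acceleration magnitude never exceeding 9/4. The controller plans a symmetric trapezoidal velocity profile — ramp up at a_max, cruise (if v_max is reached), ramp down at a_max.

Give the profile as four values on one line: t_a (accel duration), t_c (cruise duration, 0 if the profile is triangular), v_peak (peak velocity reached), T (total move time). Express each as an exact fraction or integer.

t_a=7/4 t_c=0 v_peak=63/16 T=7/2

v_max²/a_max = (239/16)²/(9/4) = 57121/576
441/64 < 57121/576 → triangular
v_peak = √(441/64·9/4) = √(3969/256) = 63/16
t_a = (63/16)/(9/4) = 7/4; t_c = 0
T = 2·7/4 = 7/2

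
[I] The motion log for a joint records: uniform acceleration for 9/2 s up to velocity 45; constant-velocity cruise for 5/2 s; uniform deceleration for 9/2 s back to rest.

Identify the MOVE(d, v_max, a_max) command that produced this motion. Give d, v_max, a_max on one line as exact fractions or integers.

a_max = 45/(9/2) = 10
d_a = ½·45·9/2 = 405/4; d_c = 45·5/2 = 225/2
d = 2·405/4 + 225/2 = 315
t_c = 5/2 > 0 so v_max = 45

d=315 v_max=45 a_max=10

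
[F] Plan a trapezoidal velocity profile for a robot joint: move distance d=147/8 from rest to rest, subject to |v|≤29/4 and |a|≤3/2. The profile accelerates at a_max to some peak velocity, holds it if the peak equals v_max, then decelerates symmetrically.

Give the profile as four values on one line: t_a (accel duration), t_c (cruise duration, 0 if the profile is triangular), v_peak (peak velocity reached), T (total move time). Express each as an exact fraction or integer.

t_a=7/2 t_c=0 v_peak=21/4 T=7

v_max²/a_max = (29/4)²/(3/2) = 841/24
147/8 < 841/24 → triangular
v_peak = √(147/8·3/2) = √(441/16) = 21/4
t_a = (21/4)/(3/2) = 7/2; t_c = 0
T = 2·7/2 = 7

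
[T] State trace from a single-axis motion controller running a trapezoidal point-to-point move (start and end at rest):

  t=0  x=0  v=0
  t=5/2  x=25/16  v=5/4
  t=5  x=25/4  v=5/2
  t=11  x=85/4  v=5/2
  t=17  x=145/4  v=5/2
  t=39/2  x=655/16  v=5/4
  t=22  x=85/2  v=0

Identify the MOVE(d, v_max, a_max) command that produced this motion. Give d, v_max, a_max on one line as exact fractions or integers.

final state: t=22, x=85/2, v=0 → d = 85/2
a_max = (5/4−0)/(5/2−0) = 1/2
max v = 5/2 over t∈[5,17] → v_max = 5/2
check: 5/2·(5+12) = 85/2 ✓

d=85/2 v_max=5/2 a_max=1/2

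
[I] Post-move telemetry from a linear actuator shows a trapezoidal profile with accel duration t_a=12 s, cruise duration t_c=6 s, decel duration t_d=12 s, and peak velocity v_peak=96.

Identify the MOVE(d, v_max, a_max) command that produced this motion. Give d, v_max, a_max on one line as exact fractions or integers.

a_max = 96/12 = 8
d_a = ½·96·12 = 576; d_c = 96·6 = 576
d = 2·576 + 576 = 1728
t_c = 6 > 0 ⇒ limit active, v_max = 96

d=1728 v_max=96 a_max=8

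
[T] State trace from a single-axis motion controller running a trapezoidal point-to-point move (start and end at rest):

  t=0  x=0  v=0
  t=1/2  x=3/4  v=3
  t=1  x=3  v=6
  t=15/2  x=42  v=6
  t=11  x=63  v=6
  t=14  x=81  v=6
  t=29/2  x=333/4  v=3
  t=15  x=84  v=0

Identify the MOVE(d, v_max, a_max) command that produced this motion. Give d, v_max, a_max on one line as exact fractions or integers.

final state: t=15, x=84, v=0 → d = 84
a_max = (3−0)/(1/2−0) = 6
max v = 6 over t∈[1,14] → v_max = 6
check: 6·(1+13) = 84 ✓

d=84 v_max=6 a_max=6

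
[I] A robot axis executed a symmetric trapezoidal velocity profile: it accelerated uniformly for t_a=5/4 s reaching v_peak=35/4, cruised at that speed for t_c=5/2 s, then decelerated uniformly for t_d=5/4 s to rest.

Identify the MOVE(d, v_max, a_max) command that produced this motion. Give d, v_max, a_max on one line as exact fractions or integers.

a_max = (35/4)/(5/4) = 7
d_a = ½·35/4·5/4 = 175/32; d_c = 35/4·5/2 = 175/8
d = 2·175/32 + 175/8 = 525/16
t_c = 5/2 > 0 ⇒ limit active, v_max = 35/4

d=525/16 v_max=35/4 a_max=7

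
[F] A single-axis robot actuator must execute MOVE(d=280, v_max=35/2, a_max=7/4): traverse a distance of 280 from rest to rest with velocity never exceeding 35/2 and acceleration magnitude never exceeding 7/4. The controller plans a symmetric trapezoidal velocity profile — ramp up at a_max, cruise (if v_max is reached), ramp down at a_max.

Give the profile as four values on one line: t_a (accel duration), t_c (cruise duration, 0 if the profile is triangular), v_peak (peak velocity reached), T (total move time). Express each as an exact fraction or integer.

t_a=10 t_c=6 v_peak=35/2 T=26

(v_max)²/a_max = (35/2)²/(7/4) = 175
280 ≥ 175 so v_max reached
t_a = (35/2)/(7/4) = 10; v_peak = 35/2
d_cruise = 280 − 175 = 105; t_c = 105/(35/2) = 6
T = 2·10 + 6 = 26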